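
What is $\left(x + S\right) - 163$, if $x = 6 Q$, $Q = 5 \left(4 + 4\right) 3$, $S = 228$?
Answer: $785$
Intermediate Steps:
$Q = 120$ ($Q = 5 \cdot 8 \cdot 3 = 40 \cdot 3 = 120$)
$x = 720$ ($x = 6 \cdot 120 = 720$)
$\left(x + S\right) - 163 = \left(720 + 228\right) - 163 = 948 - 163 = 785$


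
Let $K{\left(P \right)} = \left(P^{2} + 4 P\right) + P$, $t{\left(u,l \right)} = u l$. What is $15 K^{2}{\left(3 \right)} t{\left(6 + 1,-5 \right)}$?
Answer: $-302400$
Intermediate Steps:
$t{\left(u,l \right)} = l u$
$K{\left(P \right)} = P^{2} + 5 P$
$15 K^{2}{\left(3 \right)} t{\left(6 + 1,-5 \right)} = 15 \left(3 \left(5 + 3\right)\right)^{2} \left(- 5 \left(6 + 1\right)\right) = 15 \left(3 \cdot 8\right)^{2} \left(\left(-5\right) 7\right) = 15 \cdot 24^{2} \left(-35\right) = 15 \cdot 576 \left(-35\right) = 8640 \left(-35\right) = -302400$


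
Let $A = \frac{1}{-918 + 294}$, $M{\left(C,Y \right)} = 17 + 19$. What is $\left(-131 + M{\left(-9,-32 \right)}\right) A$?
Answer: $\frac{95}{624} \approx 0.15224$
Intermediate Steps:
$M{\left(C,Y \right)} = 36$
$A = - \frac{1}{624}$ ($A = \frac{1}{-624} = - \frac{1}{624} \approx -0.0016026$)
$\left(-131 + M{\left(-9,-32 \right)}\right) A = \left(-131 + 36\right) \left(- \frac{1}{624}\right) = \left(-95\right) \left(- \frac{1}{624}\right) = \frac{95}{624}$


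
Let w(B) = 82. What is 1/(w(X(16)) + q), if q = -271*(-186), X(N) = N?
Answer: 1/50488 ≈ 1.9807e-5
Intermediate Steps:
q = 50406
1/(w(X(16)) + q) = 1/(82 + 50406) = 1/50488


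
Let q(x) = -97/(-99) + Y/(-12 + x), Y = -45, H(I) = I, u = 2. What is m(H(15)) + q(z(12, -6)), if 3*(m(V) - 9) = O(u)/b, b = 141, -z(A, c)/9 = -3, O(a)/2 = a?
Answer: 32521/4653 ≈ 6.9893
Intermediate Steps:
O(a) = 2*a
z(A, c) = 27 (z(A, c) = -9*(-3) = 27)
m(V) = 3811/423 (m(V) = 9 + ((2*2)/141)/3 = 9 + (4*(1/141))/3 = 9 + (⅓)*(4/141) = 9 + 4/423 = 3811/423)
q(x) = 97/99 - 45/(-12 + x) (q(x) = -97/(-99) - 45/(-12 + x) = -97*(-1/99) - 45/(-12 + x) = 97/99 - 45/(-12 + x))
m(H(15)) + q(z(12, -6)) = 3811/423 + (-5619 + 97*27)/(99*(-12 + 27)) = 3811/423 + (1/99)*(-5619 + 2619)/15 = 3811/423 + (1/99)*(1/15)*(-3000) = 3811/423 - 200/99 = 32521/4653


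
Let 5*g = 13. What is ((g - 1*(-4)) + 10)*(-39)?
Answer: -3237/5 ≈ -647.40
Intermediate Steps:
g = 13/5 (g = (1/5)*13 = 13/5 ≈ 2.6000)
((g - 1*(-4)) + 10)*(-39) = ((13/5 - 1*(-4)) + 10)*(-39) = ((13/5 + 4) + 10)*(-39) = (33/5 + 10)*(-39) = (83/5)*(-39) = -3237/5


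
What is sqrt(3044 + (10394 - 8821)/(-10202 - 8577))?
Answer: sqrt(1073439620637)/18779 ≈ 55.172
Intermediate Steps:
sqrt(3044 + (10394 - 8821)/(-10202 - 8577)) = sqrt(3044 + 1573/(-18779)) = sqrt(3044 + 1573*(-1/18779)) = sqrt(3044 - 1573/18779) = sqrt(57161703/18779) = sqrt(1073439620637)/18779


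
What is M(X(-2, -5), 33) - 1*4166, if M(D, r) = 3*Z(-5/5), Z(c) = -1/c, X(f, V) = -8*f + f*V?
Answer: -4163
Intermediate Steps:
X(f, V) = -8*f + V*f
M(D, r) = 3 (M(D, r) = 3*(-1/((-5/5))) = 3*(-1/((-5*⅕))) = 3*(-1/(-1)) = 3*(-1*(-1)) = 3*1 = 3)
M(X(-2, -5), 33) - 1*4166 = 3 - 1*4166 = 3 - 4166 = -4163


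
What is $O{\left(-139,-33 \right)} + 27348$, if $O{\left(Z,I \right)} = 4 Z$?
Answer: $26792$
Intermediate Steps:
$O{\left(-139,-33 \right)} + 27348 = 4 \left(-139\right) + 27348 = -556 + 27348 = 26792$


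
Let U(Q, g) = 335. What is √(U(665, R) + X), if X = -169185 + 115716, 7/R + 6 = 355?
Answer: I*√53134 ≈ 230.51*I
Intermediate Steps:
R = 7/349 (R = 7/(-6 + 355) = 7/349 ≈ 0.020057)
X = -53469
√(U(665, R) + X) = √(335 - 53469) = √(-53134) = I*√53134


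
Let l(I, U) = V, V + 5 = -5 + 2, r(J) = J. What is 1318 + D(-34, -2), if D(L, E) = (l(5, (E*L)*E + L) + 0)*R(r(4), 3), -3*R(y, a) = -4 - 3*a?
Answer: 3850/3 ≈ 1283.3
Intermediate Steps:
V = -8 (V = -5 + (-5 + 2) = -5 - 3 = -8)
R(y, a) = 4/3 + a (R(y, a) = -(-4 - 3*a)/3 = 4/3 + a)
l(I, U) = -8
D(L, E) = -104/3 (D(L, E) = (-8 + 0)*(4/3 + 3) = -8*13/3 = -104/3)
1318 + D(-34, -2) = 1318 - 104/3 = 3850/3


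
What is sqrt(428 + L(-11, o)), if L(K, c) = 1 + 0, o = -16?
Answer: sqrt(429) ≈ 20.712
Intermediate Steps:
L(K, c) = 1
sqrt(428 + L(-11, o)) = sqrt(428 + 1) = sqrt(429)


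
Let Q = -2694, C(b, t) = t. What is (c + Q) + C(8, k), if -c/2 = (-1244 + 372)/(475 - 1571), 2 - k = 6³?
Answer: -398614/137 ≈ -2909.6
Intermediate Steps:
k = -214 (k = 2 - 1*6³ = 2 - 1*216 = 2 - 216 = -214)
c = -218/137 (c = -2*(-1244 + 372)/(475 - 1571) = -(-1744)/(-1096) = -(-1744)*(-1)/1096 = -2*109/137 = -218/137 ≈ -1.5912)
(c + Q) + C(8, k) = (-218/137 - 2694) - 214 = -369296/137 - 214 = -398614/137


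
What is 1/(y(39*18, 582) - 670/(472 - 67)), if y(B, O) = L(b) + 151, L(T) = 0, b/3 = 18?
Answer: 81/12097 ≈ 0.0066959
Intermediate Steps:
b = 54 (b = 3*18 = 54)
y(B, O) = 151 (y(B, O) = 0 + 151 = 151)
1/(y(39*18, 582) - 670/(472 - 67)) = 1/(151 - 670/(472 - 67)) = 1/(151 - 670/405) = 1/(151 + (1/405)*(-670)) = 1/(151 - 134/81) = 1/(12097/81) = 81/12097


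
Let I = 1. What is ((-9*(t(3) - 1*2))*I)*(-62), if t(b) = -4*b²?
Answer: -21204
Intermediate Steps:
((-9*(t(3) - 1*2))*I)*(-62) = (-9*(-4*3² - 1*2)*1)*(-62) = (-9*(-4*9 - 2)*1)*(-62) = (-9*(-36 - 2)*1)*(-62) = (-9*(-38)*1)*(-62) = (342*1)*(-62) = 342*(-62) = -21204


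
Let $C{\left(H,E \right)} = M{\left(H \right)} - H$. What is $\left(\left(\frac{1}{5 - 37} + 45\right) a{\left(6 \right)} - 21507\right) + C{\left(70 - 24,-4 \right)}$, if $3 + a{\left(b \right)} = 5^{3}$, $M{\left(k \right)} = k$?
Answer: $- \frac{256333}{16} \approx -16021.0$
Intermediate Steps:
$a{\left(b \right)} = 122$ ($a{\left(b \right)} = -3 + 5^{3} = -3 + 125 = 122$)
$C{\left(H,E \right)} = 0$ ($C{\left(H,E \right)} = H - H = 0$)
$\left(\left(\frac{1}{5 - 37} + 45\right) a{\left(6 \right)} - 21507\right) + C{\left(70 - 24,-4 \right)} = \left(\left(\frac{1}{5 - 37} + 45\right) 122 - 21507\right) + 0 = \left(\left(\frac{1}{-32} + 45\right) 122 - 21507\right) + 0 = \left(\left(- \frac{1}{32} + 45\right) 122 - 21507\right) + 0 = \left(\frac{1439}{32} \cdot 122 - 21507\right) + 0 = \left(\frac{87779}{16} - 21507\right) + 0 = - \frac{256333}{16} + 0 = - \frac{256333}{16}$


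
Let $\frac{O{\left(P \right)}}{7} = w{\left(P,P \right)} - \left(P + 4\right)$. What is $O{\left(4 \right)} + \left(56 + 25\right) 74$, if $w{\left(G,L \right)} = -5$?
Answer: $5903$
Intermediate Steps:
$O{\left(P \right)} = -63 - 7 P$ ($O{\left(P \right)} = 7 \left(-5 - \left(P + 4\right)\right) = 7 \left(-5 - \left(4 + P\right)\right) = 7 \left(-9 - P\right) = -63 - 7 P$)
$O{\left(4 \right)} + \left(56 + 25\right) 74 = \left(-63 - 28\right) + \left(56 + 25\right) 74 = \left(-63 - 28\right) + 81 \cdot 74 = -91 + 5994 = 5903$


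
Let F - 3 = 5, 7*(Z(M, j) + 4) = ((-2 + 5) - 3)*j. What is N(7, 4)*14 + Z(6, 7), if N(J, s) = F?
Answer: 108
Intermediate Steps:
Z(M, j) = -4 (Z(M, j) = -4 + (((-2 + 5) - 3)*j)/7 = -4 + ((3 - 3)*j)/7 = -4 + (0*j)/7 = -4 + (⅐)*0 = -4 + 0 = -4)
F = 8 (F = 3 + 5 = 8)
N(J, s) = 8
N(7, 4)*14 + Z(6, 7) = 8*14 - 4 = 112 - 4 = 108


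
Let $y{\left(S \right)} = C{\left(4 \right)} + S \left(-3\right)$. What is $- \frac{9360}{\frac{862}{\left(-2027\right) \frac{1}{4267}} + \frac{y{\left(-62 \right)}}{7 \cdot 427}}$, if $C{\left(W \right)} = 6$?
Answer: $\frac{28354730040}{5496806561} \approx 5.1584$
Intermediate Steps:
$y{\left(S \right)} = 6 - 3 S$ ($y{\left(S \right)} = 6 + S \left(-3\right) = 6 - 3 S$)
$- \frac{9360}{\frac{862}{\left(-2027\right) \frac{1}{4267}} + \frac{y{\left(-62 \right)}}{7 \cdot 427}} = - \frac{9360}{\frac{862}{\left(-2027\right) \frac{1}{4267}} + \frac{6 - -186}{7 \cdot 427}} = - \frac{9360}{\frac{862}{\left(-2027\right) \frac{1}{4267}} + \frac{6 + 186}{2989}} = - \frac{9360}{\frac{862}{- \frac{2027}{4267}} + 192 \cdot \frac{1}{2989}} = - \frac{9360}{862 \left(- \frac{4267}{2027}\right) + \frac{192}{2989}} = - \frac{9360}{- \frac{3678154}{2027} + \frac{192}{2989}} = - \frac{9360}{- \frac{10993613122}{6058703}} = \left(-9360\right) \left(- \frac{6058703}{10993613122}\right) = \frac{28354730040}{5496806561}$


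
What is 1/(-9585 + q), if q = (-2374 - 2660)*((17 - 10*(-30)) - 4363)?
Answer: 1/20357979 ≈ 4.9121e-8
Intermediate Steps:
q = 20367564 (q = -5034*((17 + 300) - 4363) = -5034*(317 - 4363) = -5034*(-4046) = 20367564)
1/(-9585 + q) = 1/(-9585 + 20367564) = 1/20357979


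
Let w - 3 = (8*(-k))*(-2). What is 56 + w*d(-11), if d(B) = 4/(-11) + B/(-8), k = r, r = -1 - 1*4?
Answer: -175/8 ≈ -21.875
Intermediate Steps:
r = -5 (r = -1 - 4 = -5)
k = -5
d(B) = -4/11 - B/8 (d(B) = 4*(-1/11) + B*(-⅛) = -4/11 - B/8)
w = -77 (w = 3 + (8*(-1*(-5)))*(-2) = 3 + (8*5)*(-2) = 3 + 40*(-2) = 3 - 80 = -77)
56 + w*d(-11) = 56 - 77*(-4/11 - ⅛*(-11)) = 56 - 77*(-4/11 + 11/8) = 56 - 77*89/88 = 56 - 623/8 = -175/8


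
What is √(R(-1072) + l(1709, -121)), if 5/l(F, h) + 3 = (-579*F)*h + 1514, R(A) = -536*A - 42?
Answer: 3*√915183696032121191990/119732342 ≈ 757.99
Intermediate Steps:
R(A) = -42 - 536*A
l(F, h) = 5/(1511 - 579*F*h) (l(F, h) = 5/(-3 + ((-579*F)*h + 1514)) = 5/(-3 + (-579*F*h + 1514)) = 5/(-3 + (1514 - 579*F*h)) = 5/(1511 - 579*F*h))
√(R(-1072) + l(1709, -121)) = √((-42 - 536*(-1072)) - 5/(-1511 + 579*1709*(-121))) = √((-42 + 574592) - 5/(-1511 - 119730831)) = √(574550 - 5/(-119732342)) = √(574550 - 5*(-1/119732342)) = √(574550 + 5/119732342) = √(68792217096105/119732342) = 3*√915183696032121191990/119732342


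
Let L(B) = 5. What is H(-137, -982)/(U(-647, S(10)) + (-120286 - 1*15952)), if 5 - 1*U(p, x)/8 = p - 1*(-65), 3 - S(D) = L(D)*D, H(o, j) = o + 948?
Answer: -811/131542 ≈ -0.0061653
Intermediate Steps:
H(o, j) = 948 + o
S(D) = 3 - 5*D
U(p, x) = -480 - 8*p (U(p, x) = 40 - 8*(p - 1*(-65)) = 40 - 8*(p + 65) = 40 - 8*(65 + p) = 40 + (-520 - 8*p) = -480 - 8*p)
H(-137, -982)/(U(-647, S(10)) + (-120286 - 1*15952)) = (948 - 137)/((-480 - 8*(-647)) + (-120286 - 1*15952)) = 811/((-480 + 5176) + (-120286 - 15952)) = 811/(4696 - 136238) = 811/(-131542) = 811*(-1/131542) = -811/131542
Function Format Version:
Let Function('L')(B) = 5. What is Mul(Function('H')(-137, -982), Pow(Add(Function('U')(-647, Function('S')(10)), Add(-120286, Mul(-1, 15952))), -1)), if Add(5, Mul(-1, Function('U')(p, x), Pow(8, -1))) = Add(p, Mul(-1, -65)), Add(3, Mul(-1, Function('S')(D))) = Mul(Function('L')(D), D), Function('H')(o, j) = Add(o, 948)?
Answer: Rational(-811, 131542) ≈ -0.0061653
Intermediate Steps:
Function('H')(o, j) = Add(948, o)
Function('S')(D) = Add(3, Mul(-5, D)) (Function('S')(D) = Add(3, Mul(-1, Mul(5, D))) = Add(3, Mul(-5, D)))
Function('U')(p, x) = Add(-480, Mul(-8, p)) (Function('U')(p, x) = Add(40, Mul(-8, Add(p, Mul(-1, -65)))) = Add(40, Mul(-8, Add(p, 65))) = Add(40, Mul(-8, Add(65, p))) = Add(40, Add(-520, Mul(-8, p))) = Add(-480, Mul(-8, p)))
Mul(Function('H')(-137, -982), Pow(Add(Function('U')(-647, Function('S')(10)), Add(-120286, Mul(-1, 15952))), -1)) = Mul(Add(948, -137), Pow(Add(Add(-480, Mul(-8, -647)), Add(-120286, Mul(-1, 15952))), -1)) = Mul(811, Pow(Add(Add(-480, 5176), Add(-120286, -15952)), -1)) = Mul(811, Pow(Add(4696, -136238), -1)) = Mul(811, Pow(-131542, -1)) = Mul(811, Rational(-1, 131542)) = Rational(-811, 131542)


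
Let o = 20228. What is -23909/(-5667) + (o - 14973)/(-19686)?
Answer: 146964163/37186854 ≈ 3.9520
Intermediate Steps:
-23909/(-5667) + (o - 14973)/(-19686) = -23909/(-5667) + (20228 - 14973)/(-19686) = -23909*(-1/5667) + 5255*(-1/19686) = 23909/5667 - 5255/19686 = 146964163/37186854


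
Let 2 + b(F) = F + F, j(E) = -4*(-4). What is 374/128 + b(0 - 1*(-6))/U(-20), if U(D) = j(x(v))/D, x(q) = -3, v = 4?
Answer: -613/64 ≈ -9.5781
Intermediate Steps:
j(E) = 16
b(F) = -2 + 2*F (b(F) = -2 + (F + F) = -2 + 2*F)
U(D) = 16/D
374/128 + b(0 - 1*(-6))/U(-20) = 374/128 + (-2 + 2*(0 - 1*(-6)))/((16/(-20))) = 374*(1/128) + (-2 + 2*(0 + 6))/((16*(-1/20))) = 187/64 + (-2 + 2*6)/(-4/5) = 187/64 + (-2 + 12)*(-5/4) = 187/64 + 10*(-5/4) = 187/64 - 25/2 = -613/64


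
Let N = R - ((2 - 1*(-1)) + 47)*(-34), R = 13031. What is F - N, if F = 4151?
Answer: -10580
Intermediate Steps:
N = 14731 (N = 13031 - ((2 - 1*(-1)) + 47)*(-34) = 13031 - ((2 + 1) + 47)*(-34) = 13031 - (3 + 47)*(-34) = 13031 - 50*(-34) = 13031 - 1*(-1700) = 13031 + 1700 = 14731)
F - N = 4151 - 1*14731 = 4151 - 14731 = -10580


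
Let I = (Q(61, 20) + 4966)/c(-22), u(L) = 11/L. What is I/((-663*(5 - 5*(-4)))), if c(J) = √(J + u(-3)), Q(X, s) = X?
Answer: 457*I*√231/116025 ≈ 0.059865*I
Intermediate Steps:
c(J) = √(-11/3 + J) (c(J) = √(J + 11/(-3)) = √(J + 11*(-⅓)) = √(J - 11/3) = √(-11/3 + J))
I = -457*I*√231/7 (I = (61 + 4966)/((√(-33 + 9*(-22))/3)) = 5027/((√(-33 - 198)/3)) = 5027/((√(-231)/3)) = 5027/(((I*√231)/3)) = 5027/((I*√231/3)) = 5027*(-I*√231/77) = -457*I*√231/7 ≈ -992.26*I)
I/((-663*(5 - 5*(-4)))) = (-457*I*√231/7)/((-663*(5 - 5*(-4)))) = (-457*I*√231/7)/((-663*(5 + 20))) = (-457*I*√231/7)/((-663*25)) = -457*I*√231/7/(-16575) = -457*I*√231/7*(-1/16575) = 457*I*√231/116025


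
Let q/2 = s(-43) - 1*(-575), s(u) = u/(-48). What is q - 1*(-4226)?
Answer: 129067/24 ≈ 5377.8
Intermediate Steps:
s(u) = -u/48 (s(u) = u*(-1/48) = -u/48)
q = 27643/24 (q = 2*(-1/48*(-43) - 1*(-575)) = 2*(43/48 + 575) = 2*(27643/48) = 27643/24 ≈ 1151.8)
q - 1*(-4226) = 27643/24 - 1*(-4226) = 27643/24 + 4226 = 129067/24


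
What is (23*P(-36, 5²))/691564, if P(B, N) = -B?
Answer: 9/7517 ≈ 0.0011973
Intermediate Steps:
(23*P(-36, 5²))/691564 = (23*(-1*(-36)))/691564 = (23*36)*(1/691564) = 828*(1/691564) = 9/7517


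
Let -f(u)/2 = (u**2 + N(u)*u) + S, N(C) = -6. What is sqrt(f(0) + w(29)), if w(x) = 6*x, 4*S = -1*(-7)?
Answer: sqrt(682)/2 ≈ 13.058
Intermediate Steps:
S = 7/4 (S = (-1*(-7))/4 = (1/4)*7 = 7/4 ≈ 1.7500)
f(u) = -7/2 - 2*u**2 + 12*u (f(u) = -2*((u**2 - 6*u) + 7/4) = -2*(7/4 + u**2 - 6*u) = -7/2 - 2*u**2 + 12*u)
sqrt(f(0) + w(29)) = sqrt((-7/2 - 2*0**2 + 12*0) + 6*29) = sqrt((-7/2 - 2*0 + 0) + 174) = sqrt((-7/2 + 0 + 0) + 174) = sqrt(-7/2 + 174) = sqrt(341/2) = sqrt(682)/2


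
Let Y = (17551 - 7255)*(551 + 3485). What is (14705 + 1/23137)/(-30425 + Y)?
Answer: 340229586/960746132647 ≈ 0.00035413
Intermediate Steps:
Y = 41554656 (Y = 10296*4036 = 41554656)
(14705 + 1/23137)/(-30425 + Y) = (14705 + 1/23137)/(-30425 + 41554656) = (14705 + 1/23137)/41524231 = (340229586/23137)*(1/41524231) = 340229586/960746132647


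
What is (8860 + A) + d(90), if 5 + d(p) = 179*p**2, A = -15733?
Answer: 1443022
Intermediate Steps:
d(p) = -5 + 179*p**2
(8860 + A) + d(90) = (8860 - 15733) + (-5 + 179*90**2) = -6873 + (-5 + 179*8100) = -6873 + (-5 + 1449900) = -6873 + 1449895 = 1443022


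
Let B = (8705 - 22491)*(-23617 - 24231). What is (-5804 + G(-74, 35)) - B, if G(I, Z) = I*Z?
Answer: -659640922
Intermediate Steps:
B = 659632528 (B = -13786*(-47848) = 659632528)
(-5804 + G(-74, 35)) - B = (-5804 - 74*35) - 1*659632528 = (-5804 - 2590) - 659632528 = -8394 - 659632528 = -659640922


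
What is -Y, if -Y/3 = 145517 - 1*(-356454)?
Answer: 1505913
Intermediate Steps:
Y = -1505913 (Y = -3*(145517 - 1*(-356454)) = -3*(145517 + 356454) = -3*501971 = -1505913)
-Y = -1*(-1505913) = 1505913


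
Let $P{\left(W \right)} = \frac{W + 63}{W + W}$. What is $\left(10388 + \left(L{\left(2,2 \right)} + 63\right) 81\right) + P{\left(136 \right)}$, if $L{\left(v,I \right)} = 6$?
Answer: $\frac{4345943}{272} \approx 15978.0$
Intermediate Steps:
$P{\left(W \right)} = \frac{63 + W}{2 W}$
$\left(10388 + \left(L{\left(2,2 \right)} + 63\right) 81\right) + P{\left(136 \right)} = \left(10388 + \left(6 + 63\right) 81\right) + \frac{63 + 136}{2 \cdot 136} = \left(10388 + 69 \cdot 81\right) + \frac{1}{2} \cdot \frac{1}{136} \cdot 199 = \left(10388 + 5589\right) + \frac{199}{272} = 15977 + \frac{199}{272} = \frac{4345943}{272}$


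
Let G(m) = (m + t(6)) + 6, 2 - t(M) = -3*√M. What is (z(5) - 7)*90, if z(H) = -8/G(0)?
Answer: -1206 + 216*√6 ≈ -676.91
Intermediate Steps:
t(M) = 2 + 3*√M (t(M) = 2 - (-3)*√M = 2 + 3*√M)
G(m) = 8 + m + 3*√6 (G(m) = (m + (2 + 3*√6)) + 6 = (2 + m + 3*√6) + 6 = 8 + m + 3*√6)
z(H) = -8/(8 + 3*√6) (z(H) = -8/(8 + 0 + 3*√6) = -8/(8 + 3*√6))
(z(5) - 7)*90 = ((-32/5 + 12*√6/5) - 7)*90 = (-67/5 + 12*√6/5)*90 = -1206 + 216*√6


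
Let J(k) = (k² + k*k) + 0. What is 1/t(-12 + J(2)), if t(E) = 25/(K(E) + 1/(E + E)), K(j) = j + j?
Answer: -13/40 ≈ -0.32500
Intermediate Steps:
K(j) = 2*j
J(k) = 2*k² (J(k) = (k² + k²) + 0 = 2*k² + 0 = 2*k²)
t(E) = 25/(1/(2*E) + 2*E) (t(E) = 25/(2*E + 1/(E + E)) = 25/(2*E + 1/(2*E)) = 25/(1/(2*E) + 2*E))
1/t(-12 + J(2)) = 1/(50*(-12 + 2*2²)/(1 + 4*(-12 + 2*2²)²)) = 1/(50*(-12 + 2*4)/(1 + 4*(-12 + 2*4)²)) = 1/(50*(-12 + 8)/(1 + 4*(-12 + 8)²)) = 1/(50*(-4)/(1 + 4*(-4)²)) = 1/(50*(-4)/(1 + 4*16)) = 1/(50*(-4)/(1 + 64)) = 1/(50*(-4)/65) = 1/(50*(-4)*(1/65)) = 1/(-40/13) = -13/40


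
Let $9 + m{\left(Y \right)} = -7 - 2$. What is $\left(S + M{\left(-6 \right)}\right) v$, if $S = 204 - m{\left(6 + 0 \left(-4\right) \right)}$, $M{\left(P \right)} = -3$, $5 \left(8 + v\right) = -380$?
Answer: $-18396$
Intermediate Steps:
$v = -84$ ($v = -8 + \frac{1}{5} \left(-380\right) = -8 - 76 = -84$)
$m{\left(Y \right)} = -18$ ($m{\left(Y \right)} = -9 - 9 = -18$)
$S = 222$ ($S = 204 - -18 = 204 + 18 = 222$)
$\left(S + M{\left(-6 \right)}\right) v = \left(222 - 3\right) \left(-84\right) = 219 \left(-84\right) = -18396$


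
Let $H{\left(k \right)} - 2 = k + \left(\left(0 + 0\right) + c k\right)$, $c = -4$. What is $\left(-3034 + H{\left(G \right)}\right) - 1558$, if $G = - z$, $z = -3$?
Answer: $-4599$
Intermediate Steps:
$G = 3$ ($G = \left(-1\right) \left(-3\right) = 3$)
$H{\left(k \right)} = 2 - 3 k$ ($H{\left(k \right)} = 2 + \left(k + \left(\left(0 + 0\right) - 4 k\right)\right) = 2 + \left(k + \left(0 - 4 k\right)\right) = 2 + \left(k - 4 k\right) = 2 - 3 k$)
$\left(-3034 + H{\left(G \right)}\right) - 1558 = \left(-3034 + \left(2 - 9\right)\right) - 1558 = \left(-3034 - 7\right) - 1558 = -3041 - 1558 = -4599$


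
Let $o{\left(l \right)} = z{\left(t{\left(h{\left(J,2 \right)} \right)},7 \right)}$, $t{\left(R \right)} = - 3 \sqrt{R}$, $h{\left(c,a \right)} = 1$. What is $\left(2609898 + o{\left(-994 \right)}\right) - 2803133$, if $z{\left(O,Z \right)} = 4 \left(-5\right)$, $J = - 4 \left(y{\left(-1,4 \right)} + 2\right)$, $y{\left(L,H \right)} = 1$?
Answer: $-193255$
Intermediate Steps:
$J = -12$ ($J = - 4 \left(1 + 2\right) = \left(-4\right) 3 = -12$)
$z{\left(O,Z \right)} = -20$
$o{\left(l \right)} = -20$
$\left(2609898 + o{\left(-994 \right)}\right) - 2803133 = \left(2609898 - 20\right) - 2803133 = 2609878 - 2803133 = -193255$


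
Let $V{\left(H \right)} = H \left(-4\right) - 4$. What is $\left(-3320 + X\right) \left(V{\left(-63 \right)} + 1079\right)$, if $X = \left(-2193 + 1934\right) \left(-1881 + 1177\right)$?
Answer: $237554232$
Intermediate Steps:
$V{\left(H \right)} = -4 - 4 H$ ($V{\left(H \right)} = - 4 H - 4 = -4 - 4 H$)
$X = 182336$ ($X = \left(-259\right) \left(-704\right) = 182336$)
$\left(-3320 + X\right) \left(V{\left(-63 \right)} + 1079\right) = \left(-3320 + 182336\right) \left(\left(-4 - -252\right) + 1079\right) = 179016 \left(\left(-4 + 252\right) + 1079\right) = 179016 \left(248 + 1079\right) = 179016 \cdot 1327 = 237554232$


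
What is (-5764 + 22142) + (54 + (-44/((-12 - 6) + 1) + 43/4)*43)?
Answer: 1156377/68 ≈ 17006.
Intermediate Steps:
(-5764 + 22142) + (54 + (-44/((-12 - 6) + 1) + 43/4)*43) = 16378 + (54 + (-44/(-18 + 1) + 43*(¼))*43) = 16378 + (54 + (-44/(-17) + 43/4)*43) = 16378 + (54 + (-44*(-1/17) + 43/4)*43) = 16378 + (54 + (44/17 + 43/4)*43) = 16378 + (54 + (907/68)*43) = 16378 + (54 + 39001/68) = 16378 + 42673/68 = 1156377/68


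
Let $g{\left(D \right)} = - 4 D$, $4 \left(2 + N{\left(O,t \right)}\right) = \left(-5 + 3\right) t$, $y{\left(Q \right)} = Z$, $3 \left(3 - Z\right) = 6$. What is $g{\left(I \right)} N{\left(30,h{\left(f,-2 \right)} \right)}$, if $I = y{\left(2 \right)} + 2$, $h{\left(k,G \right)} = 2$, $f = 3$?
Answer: $36$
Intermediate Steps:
$Z = 1$ ($Z = 3 - 2 = 1$)
$y{\left(Q \right)} = 1$
$N{\left(O,t \right)} = -2 - \frac{t}{2}$ ($N{\left(O,t \right)} = -2 + \frac{\left(-5 + 3\right) t}{4} = -2 + \frac{\left(-2\right) t}{4} = -2 - \frac{t}{2}$)
$I = 3$ ($I = 1 + 2 = 3$)
$g{\left(I \right)} N{\left(30,h{\left(f,-2 \right)} \right)} = \left(-4\right) 3 \left(-2 - 1\right) = - 12 \left(-2 - 1\right) = \left(-12\right) \left(-3\right) = 36$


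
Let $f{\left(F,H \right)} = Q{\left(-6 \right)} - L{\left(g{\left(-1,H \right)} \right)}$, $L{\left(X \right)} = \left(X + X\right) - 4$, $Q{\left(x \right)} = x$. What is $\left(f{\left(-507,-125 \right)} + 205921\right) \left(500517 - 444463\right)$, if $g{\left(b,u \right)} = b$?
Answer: $11542695734$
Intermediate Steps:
$L{\left(X \right)} = -4 + 2 X$ ($L{\left(X \right)} = 2 X - 4 = -4 + 2 X$)
$f{\left(F,H \right)} = 0$ ($f{\left(F,H \right)} = -6 - \left(-4 + 2 \left(-1\right)\right) = -6 - \left(-4 - 2\right) = -6 - -6 = -6 + 6 = 0$)
$\left(f{\left(-507,-125 \right)} + 205921\right) \left(500517 - 444463\right) = \left(0 + 205921\right) \left(500517 - 444463\right) = 205921 \cdot 56054 = 11542695734$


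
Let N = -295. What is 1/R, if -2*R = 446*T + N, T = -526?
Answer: 2/234891 ≈ 8.5146e-6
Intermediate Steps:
R = 234891/2 (R = -(446*(-526) - 295)/2 = -(-234596 - 295)/2 = -½*(-234891) = 234891/2 ≈ 1.1745e+5)
1/R = 1/(234891/2) = 2/234891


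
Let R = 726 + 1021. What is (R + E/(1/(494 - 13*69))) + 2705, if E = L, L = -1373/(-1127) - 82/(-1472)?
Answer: 142041093/36064 ≈ 3938.6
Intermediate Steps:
L = 45945/36064 (L = -1373*(-1/1127) - 82*(-1/1472) = 1373/1127 + 41/736 = 45945/36064 ≈ 1.2740)
R = 1747
E = 45945/36064 ≈ 1.2740
(R + E/(1/(494 - 13*69))) + 2705 = (1747 + 45945/(36064*(1/(494 - 13*69)))) + 2705 = (1747 + 45945/(36064*(1/(494 - 897)))) + 2705 = (1747 + 45945/(36064*(1/(-403)))) + 2705 = (1747 + 45945/(36064*(-1/403))) + 2705 = (1747 + (45945/36064)*(-403)) + 2705 = (1747 - 18515835/36064) + 2705 = 44487973/36064 + 2705 = 142041093/36064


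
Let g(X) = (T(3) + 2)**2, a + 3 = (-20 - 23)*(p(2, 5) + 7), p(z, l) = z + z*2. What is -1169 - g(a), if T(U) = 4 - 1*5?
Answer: -1170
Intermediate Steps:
T(U) = -1 (T(U) = 4 - 5 = -1)
p(z, l) = 3*z (p(z, l) = z + 2*z = 3*z)
a = -562 (a = -3 + (-20 - 23)*(3*2 + 7) = -3 - 43*(6 + 7) = -3 - 43*13 = -3 - 559 = -562)
g(X) = 1 (g(X) = (-1 + 2)**2 = 1**2 = 1)
-1169 - g(a) = -1169 - 1*1 = -1169 - 1 = -1170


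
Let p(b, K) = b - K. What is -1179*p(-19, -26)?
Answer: -8253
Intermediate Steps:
-1179*p(-19, -26) = -1179*(-19 - 1*(-26)) = -1179*(-19 + 26) = -1179*7 = -8253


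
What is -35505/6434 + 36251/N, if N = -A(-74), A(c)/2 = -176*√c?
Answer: -35505/6434 - 36251*I*√74/26048 ≈ -5.5183 - 11.972*I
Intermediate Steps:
A(c) = -352*√c (A(c) = 2*(-176*√c) = -352*√c)
N = 352*I*√74 (N = -(-352)*√(-74) = -(-352)*I*√74 = 352*I*√74 ≈ 3028.0*I)
-35505/6434 + 36251/N = -35505/6434 + 36251/((352*I*√74)) = -35505*1/6434 + 36251*(-I*√74/26048) = -35505/6434 - 36251*I*√74/26048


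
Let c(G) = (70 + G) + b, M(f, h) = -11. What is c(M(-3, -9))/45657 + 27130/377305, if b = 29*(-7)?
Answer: 26318722/382813653 ≈ 0.068751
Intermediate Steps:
b = -203
c(G) = -133 + G (c(G) = (70 + G) - 203 = -133 + G)
c(M(-3, -9))/45657 + 27130/377305 = (-133 - 11)/45657 + 27130/377305 = -144*1/45657 + 27130*(1/377305) = -16/5073 + 5426/75461 = 26318722/382813653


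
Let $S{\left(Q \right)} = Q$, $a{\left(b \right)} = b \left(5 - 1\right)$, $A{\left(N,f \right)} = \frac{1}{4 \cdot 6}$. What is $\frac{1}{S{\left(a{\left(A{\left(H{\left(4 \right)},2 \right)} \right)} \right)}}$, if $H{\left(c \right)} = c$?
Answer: $6$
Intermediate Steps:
$A{\left(N,f \right)} = \frac{1}{24}$
$a{\left(b \right)} = 4 b$ ($a{\left(b \right)} = b 4 = 4 b$)
$\frac{1}{S{\left(a{\left(A{\left(H{\left(4 \right)},2 \right)} \right)} \right)}} = \frac{1}{4 \cdot \frac{1}{24}} = \frac{1}{\frac{1}{6}} = 6$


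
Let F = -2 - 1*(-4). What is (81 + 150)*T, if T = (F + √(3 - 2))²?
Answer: 2079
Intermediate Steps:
F = 2 (F = -2 + 4 = 2)
T = 9 (T = (2 + √(3 - 2))² = (2 + √1)² = (2 + 1)² = 3² = 9)
(81 + 150)*T = (81 + 150)*9 = 231*9 = 2079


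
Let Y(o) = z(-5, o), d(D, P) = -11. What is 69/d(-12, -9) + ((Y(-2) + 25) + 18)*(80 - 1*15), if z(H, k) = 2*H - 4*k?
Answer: 29246/11 ≈ 2658.7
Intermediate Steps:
z(H, k) = -4*k + 2*H
Y(o) = -10 - 4*o (Y(o) = -4*o + 2*(-5) = -4*o - 10 = -10 - 4*o)
69/d(-12, -9) + ((Y(-2) + 25) + 18)*(80 - 1*15) = 69/(-11) + (((-10 - 4*(-2)) + 25) + 18)*(80 - 1*15) = 69*(-1/11) + (((-10 + 8) + 25) + 18)*(80 - 15) = -69/11 + ((-2 + 25) + 18)*65 = -69/11 + (23 + 18)*65 = -69/11 + 41*65 = -69/11 + 2665 = 29246/11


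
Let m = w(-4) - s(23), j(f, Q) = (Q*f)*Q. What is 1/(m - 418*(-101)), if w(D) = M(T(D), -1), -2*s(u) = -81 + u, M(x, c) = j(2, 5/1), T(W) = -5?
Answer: 1/42239 ≈ 2.3675e-5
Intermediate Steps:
j(f, Q) = f*Q**2
M(x, c) = 50 (M(x, c) = 2*(5/1)**2 = 2*(5*1)**2 = 2*5**2 = 2*25 = 50)
s(u) = 81/2 - u/2 (s(u) = -(-81 + u)/2 = 81/2 - u/2)
w(D) = 50
m = 21 (m = 50 - (81/2 - 1/2*23) = 50 - (81/2 - 23/2) = 50 - 1*29 = 50 - 29 = 21)
1/(m - 418*(-101)) = 1/(21 - 418*(-101)) = 1/(21 + 42218) = 1/42239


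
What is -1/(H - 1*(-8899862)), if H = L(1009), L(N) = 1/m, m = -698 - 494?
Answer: -1192/10608635503 ≈ -1.1236e-7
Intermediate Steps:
m = -1192
L(N) = -1/1192 (L(N) = 1/(-1192) = -1/1192)
H = -1/1192 ≈ -0.00083893
-1/(H - 1*(-8899862)) = -1/(-1/1192 - 1*(-8899862)) = -1/(-1/1192 + 8899862) = -1/10608635503/1192 = -1*1192/10608635503 = -1192/10608635503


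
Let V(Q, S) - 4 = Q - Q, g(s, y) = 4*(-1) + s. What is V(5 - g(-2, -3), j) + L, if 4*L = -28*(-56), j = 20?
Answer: 396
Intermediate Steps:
g(s, y) = -4 + s
L = 392 (L = (-28*(-56))/4 = (1/4)*1568 = 392)
V(Q, S) = 4 (V(Q, S) = 4 + (Q - Q) = 4 + 0 = 4)
V(5 - g(-2, -3), j) + L = 4 + 392 = 396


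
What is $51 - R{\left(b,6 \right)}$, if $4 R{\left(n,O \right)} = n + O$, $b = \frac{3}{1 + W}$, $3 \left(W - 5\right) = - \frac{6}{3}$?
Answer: $\frac{3159}{64} \approx 49.359$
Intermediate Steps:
$W = \frac{13}{3}$ ($W = 5 + \frac{\left(-6\right) \frac{1}{3}}{3} = 5 + \frac{1}{3} \left(-2\right) = 5 - \frac{2}{3} = \frac{13}{3} \approx 4.3333$)
$b = \frac{9}{16}$ ($b = \frac{3}{1 + \frac{13}{3}} = \frac{3}{\frac{16}{3}} = 3 \cdot \frac{3}{16} = \frac{9}{16} \approx 0.5625$)
$R{\left(n,O \right)} = \frac{O}{4} + \frac{n}{4}$ ($R{\left(n,O \right)} = \frac{n + O}{4} = \frac{O + n}{4} = \frac{O}{4} + \frac{n}{4}$)
$51 - R{\left(b,6 \right)} = 51 - \left(\frac{1}{4} \cdot 6 + \frac{1}{4} \cdot \frac{9}{16}\right) = 51 - \left(\frac{3}{2} + \frac{9}{64}\right) = 51 - \frac{105}{64} = \frac{3159}{64}$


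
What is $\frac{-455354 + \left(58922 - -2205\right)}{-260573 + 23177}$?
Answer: $\frac{131409}{79132} \approx 1.6606$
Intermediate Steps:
$\frac{-455354 + \left(58922 - -2205\right)}{-260573 + 23177} = \frac{-455354 + \left(58922 + 2205\right)}{-237396} = \left(-455354 + 61127\right) \left(- \frac{1}{237396}\right) = \left(-394227\right) \left(- \frac{1}{237396}\right) = \frac{131409}{79132}$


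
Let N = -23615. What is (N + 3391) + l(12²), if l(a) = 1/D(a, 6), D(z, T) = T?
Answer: -121343/6 ≈ -20224.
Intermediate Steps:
l(a) = ⅙ (l(a) = 1/6 = ⅙)
(N + 3391) + l(12²) = (-23615 + 3391) + ⅙ = -20224 + ⅙ = -121343/6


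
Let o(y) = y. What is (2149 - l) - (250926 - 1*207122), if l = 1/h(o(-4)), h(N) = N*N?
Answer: -666481/16 ≈ -41655.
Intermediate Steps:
h(N) = N²
l = 1/16 (l = 1/((-4)²) = 1/16 ≈ 0.062500)
(2149 - l) - (250926 - 1*207122) = (2149 - 1*1/16) - (250926 - 1*207122) = (2149 - 1/16) - (250926 - 207122) = 34383/16 - 1*43804 = 34383/16 - 43804 = -666481/16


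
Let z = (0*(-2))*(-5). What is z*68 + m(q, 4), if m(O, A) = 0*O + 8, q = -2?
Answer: 8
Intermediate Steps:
m(O, A) = 8 (m(O, A) = 0 + 8 = 8)
z = 0 (z = 0*(-5) = 0)
z*68 + m(q, 4) = 0*68 + 8 = 0 + 8 = 8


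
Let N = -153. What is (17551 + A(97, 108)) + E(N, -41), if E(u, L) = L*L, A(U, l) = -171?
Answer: 19061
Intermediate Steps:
E(u, L) = L**2
(17551 + A(97, 108)) + E(N, -41) = (17551 - 171) + (-41)**2 = 17380 + 1681 = 19061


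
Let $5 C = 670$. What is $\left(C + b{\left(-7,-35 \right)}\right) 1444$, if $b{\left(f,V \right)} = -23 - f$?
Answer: $170392$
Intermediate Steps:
$C = 134$ ($C = \frac{1}{5} \cdot 670 = 134$)
$\left(C + b{\left(-7,-35 \right)}\right) 1444 = \left(134 - 16\right) 1444 = 118 \cdot 1444 = 170392$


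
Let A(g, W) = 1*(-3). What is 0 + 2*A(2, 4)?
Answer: -6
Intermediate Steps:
A(g, W) = -3
0 + 2*A(2, 4) = 0 + 2*(-3) = 0 - 6 = -6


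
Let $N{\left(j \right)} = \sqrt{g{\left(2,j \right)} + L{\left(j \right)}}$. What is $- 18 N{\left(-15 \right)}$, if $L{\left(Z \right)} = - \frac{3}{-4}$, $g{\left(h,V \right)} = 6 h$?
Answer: $- 9 \sqrt{51} \approx -64.273$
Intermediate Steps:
$L{\left(Z \right)} = \frac{3}{4}$ ($L{\left(Z \right)} = \left(-3\right) \left(- \frac{1}{4}\right) = \frac{3}{4}$)
$N{\left(j \right)} = \frac{\sqrt{51}}{2}$ ($N{\left(j \right)} = \sqrt{6 \cdot 2 + \frac{3}{4}} = \sqrt{12 + \frac{3}{4}} = \sqrt{\frac{51}{4}} = \frac{\sqrt{51}}{2}$)
$- 18 N{\left(-15 \right)} = - 18 \frac{\sqrt{51}}{2} = - 9 \sqrt{51}$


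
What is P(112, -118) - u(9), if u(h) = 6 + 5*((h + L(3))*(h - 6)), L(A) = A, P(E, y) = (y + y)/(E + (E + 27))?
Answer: -46922/251 ≈ -186.94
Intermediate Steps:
P(E, y) = 2*y/(27 + 2*E) (P(E, y) = (2*y)/(E + (27 + E)) = (2*y)/(27 + 2*E) = 2*y/(27 + 2*E))
u(h) = 6 + 5*(-6 + h)*(3 + h) (u(h) = 6 + 5*((h + 3)*(h - 6)) = 6 + 5*((3 + h)*(-6 + h)) = 6 + 5*((-6 + h)*(3 + h)) = 6 + 5*(-6 + h)*(3 + h))
P(112, -118) - u(9) = 2*(-118)/(27 + 2*112) - (-84 - 15*9 + 5*9**2) = 2*(-118)/(27 + 224) - (-84 - 135 + 5*81) = 2*(-118)/251 - (-84 - 135 + 405) = 2*(-118)*(1/251) - 1*186 = -236/251 - 186 = -46922/251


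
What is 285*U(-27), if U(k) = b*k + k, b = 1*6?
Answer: -53865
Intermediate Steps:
b = 6
U(k) = 7*k (U(k) = 6*k + k = 7*k)
285*U(-27) = 285*(7*(-27)) = 285*(-189) = -53865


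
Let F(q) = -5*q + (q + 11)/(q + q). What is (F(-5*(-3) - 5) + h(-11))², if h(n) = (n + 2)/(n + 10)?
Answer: 638401/400 ≈ 1596.0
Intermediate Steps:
h(n) = (2 + n)/(10 + n)
F(q) = -5*q + (11 + q)/(2*q) (F(q) = -5*q + (11 + q)/((2*q)) = -5*q + (11 + q)*(1/(2*q)) = -5*q + (11 + q)/(2*q))
(F(-5*(-3) - 5) + h(-11))² = ((11 - (-5*(-3) - 5)*(-1 + 10*(-5*(-3) - 5)))/(2*(-5*(-3) - 5)) + (2 - 11)/(10 - 11))² = ((11 - (15 - 5)*(-1 + 10*(15 - 5)))/(2*(15 - 5)) - 9/(-1))² = ((½)*(11 - 1*10*(-1 + 10*10))/10 - 1*(-9))² = ((½)*(⅒)*(11 - 1*10*(-1 + 100)) + 9)² = ((½)*(⅒)*(11 - 1*10*99) + 9)² = ((½)*(⅒)*(11 - 990) + 9)² = ((½)*(⅒)*(-979) + 9)² = (-979/20 + 9)² = (-799/20)² = 638401/400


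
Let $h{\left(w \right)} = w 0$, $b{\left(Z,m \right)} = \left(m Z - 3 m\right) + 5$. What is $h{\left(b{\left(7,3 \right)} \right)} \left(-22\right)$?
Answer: $0$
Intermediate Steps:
$b{\left(Z,m \right)} = 5 - 3 m + Z m$ ($b{\left(Z,m \right)} = \left(Z m - 3 m\right) + 5 = \left(- 3 m + Z m\right) + 5 = 5 - 3 m + Z m$)
$h{\left(w \right)} = 0$
$h{\left(b{\left(7,3 \right)} \right)} \left(-22\right) = 0 \left(-22\right) = 0$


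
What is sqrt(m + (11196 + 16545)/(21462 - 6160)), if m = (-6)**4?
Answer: sqrt(6201723534)/2186 ≈ 36.025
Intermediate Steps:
m = 1296
sqrt(m + (11196 + 16545)/(21462 - 6160)) = sqrt(1296 + (11196 + 16545)/(21462 - 6160)) = sqrt(1296 + 27741/15302) = sqrt(1296 + 27741*(1/15302)) = sqrt(1296 + 3963/2186) = sqrt(2837019/2186) = sqrt(6201723534)/2186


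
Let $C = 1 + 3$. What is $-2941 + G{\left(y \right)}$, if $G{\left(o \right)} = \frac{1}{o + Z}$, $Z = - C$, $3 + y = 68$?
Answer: $- \frac{179400}{61} \approx -2941.0$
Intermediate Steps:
$y = 65$ ($y = -3 + 68 = 65$)
$C = 4$
$Z = -4$ ($Z = \left(-1\right) 4 = -4$)
$G{\left(o \right)} = \frac{1}{-4 + o}$ ($G{\left(o \right)} = \frac{1}{o - 4} = \frac{1}{-4 + o}$)
$-2941 + G{\left(y \right)} = -2941 + \frac{1}{-4 + 65} = -2941 + \frac{1}{61} = - \frac{179400}{61}$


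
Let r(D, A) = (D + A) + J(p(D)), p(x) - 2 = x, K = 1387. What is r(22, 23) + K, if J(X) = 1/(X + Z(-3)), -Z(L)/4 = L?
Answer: 51553/36 ≈ 1432.0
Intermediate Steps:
Z(L) = -4*L
p(x) = 2 + x
J(X) = 1/(12 + X) (J(X) = 1/(X - 4*(-3)) = 1/(X + 12) = 1/(12 + X))
r(D, A) = A + D + 1/(14 + D) (r(D, A) = (D + A) + 1/(12 + (2 + D)) = (A + D) + 1/(14 + D) = A + D + 1/(14 + D))
r(22, 23) + K = (1 + (14 + 22)*(23 + 22))/(14 + 22) + 1387 = (1 + 36*45)/36 + 1387 = (1 + 1620)/36 + 1387 = (1/36)*1621 + 1387 = 1621/36 + 1387 = 51553/36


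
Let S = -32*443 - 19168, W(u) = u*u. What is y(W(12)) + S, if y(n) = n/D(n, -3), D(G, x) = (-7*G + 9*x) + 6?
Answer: -11437040/343 ≈ -33344.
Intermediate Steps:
D(G, x) = 6 - 7*G + 9*x
W(u) = u**2
y(n) = n/(-21 - 7*n) (y(n) = n/(6 - 7*n + 9*(-3)) = n/(6 - 7*n - 27) = n/(-21 - 7*n))
S = -33344 (S = -14176 - 19168 = -33344)
y(W(12)) + S = -1*12**2/(21 + 7*12**2) - 33344 = -1*144/(21 + 7*144) - 33344 = -1*144/(21 + 1008) - 33344 = -1*144/1029 - 33344 = -1*144*1/1029 - 33344 = -48/343 - 33344 = -11437040/343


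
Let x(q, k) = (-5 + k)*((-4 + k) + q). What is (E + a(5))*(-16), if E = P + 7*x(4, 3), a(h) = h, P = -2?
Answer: 624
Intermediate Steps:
x(q, k) = (-5 + k)*(-4 + k + q)
E = -44 (E = -2 + 7*(20 + 3² - 9*3 - 5*4 + 3*4) = -2 + 7*(20 + 9 - 27 - 20 + 12) = -2 + 7*(-6) = -2 - 42 = -44)
(E + a(5))*(-16) = (-44 + 5)*(-16) = -39*(-16) = 624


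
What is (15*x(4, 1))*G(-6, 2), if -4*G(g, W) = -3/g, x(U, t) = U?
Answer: -15/2 ≈ -7.5000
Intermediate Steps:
G(g, W) = 3/(4*g) (G(g, W) = -(-3)/(4*g) = 3/(4*g))
(15*x(4, 1))*G(-6, 2) = (15*4)*((3/4)/(-6)) = 60*((3/4)*(-1/6)) = 60*(-1/8) = -15/2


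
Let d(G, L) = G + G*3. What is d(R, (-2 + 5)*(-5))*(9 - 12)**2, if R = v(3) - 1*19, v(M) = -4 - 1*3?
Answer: -936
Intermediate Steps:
v(M) = -7 (v(M) = -4 - 3 = -7)
R = -26 (R = -7 - 1*19 = -7 - 19 = -26)
d(G, L) = 4*G (d(G, L) = G + 3*G = 4*G)
d(R, (-2 + 5)*(-5))*(9 - 12)**2 = (4*(-26))*(9 - 12)**2 = -104*(-3)**2 = -104*9 = -936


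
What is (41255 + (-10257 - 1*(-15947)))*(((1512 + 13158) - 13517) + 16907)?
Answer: 847826700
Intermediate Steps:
(41255 + (-10257 - 1*(-15947)))*(((1512 + 13158) - 13517) + 16907) = (41255 + (-10257 + 15947))*((14670 - 13517) + 16907) = (41255 + 5690)*(1153 + 16907) = 46945*18060 = 847826700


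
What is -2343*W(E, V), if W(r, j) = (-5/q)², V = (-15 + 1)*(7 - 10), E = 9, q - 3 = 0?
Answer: -19525/3 ≈ -6508.3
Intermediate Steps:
q = 3 (q = 3 + 0 = 3)
V = 42 (V = -14*(-3) = 42)
W(r, j) = 25/9 (W(r, j) = (-5/3)² = 25/9)
-2343*W(E, V) = -2343*25/9 = -19525/3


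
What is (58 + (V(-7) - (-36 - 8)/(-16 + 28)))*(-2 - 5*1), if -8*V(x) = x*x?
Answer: -9331/24 ≈ -388.79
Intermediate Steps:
V(x) = -x²/8 (V(x) = -x*x/8 = -x²/8)
(58 + (V(-7) - (-36 - 8)/(-16 + 28)))*(-2 - 5*1) = (58 + (-⅛*(-7)² - (-36 - 8)/(-16 + 28)))*(-2 - 5*1) = (58 + (-⅛*49 - (-44)/12))*(-2 - 5) = (58 + (-49/8 - (-44)/12))*(-7) = (58 + (-49/8 - 1*(-11/3)))*(-7) = (58 + (-49/8 + 11/3))*(-7) = (58 - 59/24)*(-7) = (1333/24)*(-7) = -9331/24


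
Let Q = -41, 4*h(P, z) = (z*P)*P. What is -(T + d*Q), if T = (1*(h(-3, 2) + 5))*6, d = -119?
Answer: -4936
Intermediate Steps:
h(P, z) = z*P**2/4 (h(P, z) = ((z*P)*P)/4 = ((P*z)*P)/4 = (z*P**2)/4 = z*P**2/4)
T = 57 (T = (1*((1/4)*2*(-3)**2 + 5))*6 = (1*((1/4)*2*9 + 5))*6 = (1*(9/2 + 5))*6 = (1*(19/2))*6 = (19/2)*6 = 57)
-(T + d*Q) = -(57 - 119*(-41)) = -(57 + 4879) = -1*4936 = -4936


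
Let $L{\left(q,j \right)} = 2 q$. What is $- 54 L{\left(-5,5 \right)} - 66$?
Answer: $474$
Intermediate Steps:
$- 54 L{\left(-5,5 \right)} - 66 = - 54 \cdot 2 \left(-5\right) - 66 = \left(-54\right) \left(-10\right) - 66 = 540 - 66 = 474$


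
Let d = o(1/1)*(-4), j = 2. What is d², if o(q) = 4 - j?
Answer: 64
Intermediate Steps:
o(q) = 2 (o(q) = 4 - 1*2 = 4 - 2 = 2)
d = -8 (d = 2*(-4) = -8)
d² = (-8)² = 64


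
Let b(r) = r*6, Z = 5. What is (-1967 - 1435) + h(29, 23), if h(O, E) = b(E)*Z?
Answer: -2712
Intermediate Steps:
b(r) = 6*r
h(O, E) = 30*E (h(O, E) = (6*E)*5 = 30*E)
(-1967 - 1435) + h(29, 23) = (-1967 - 1435) + 30*23 = -3402 + 690 = -2712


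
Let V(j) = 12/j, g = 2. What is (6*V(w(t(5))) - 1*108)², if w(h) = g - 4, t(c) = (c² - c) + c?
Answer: 20736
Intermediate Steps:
t(c) = c²
w(h) = -2 (w(h) = 2 - 4 = -2)
(6*V(w(t(5))) - 1*108)² = (6*(12/(-2)) - 1*108)² = (6*(12*(-½)) - 108)² = (6*(-6) - 108)² = (-36 - 108)² = (-144)² = 20736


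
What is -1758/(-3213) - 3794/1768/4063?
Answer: 123688225/226276596 ≈ 0.54662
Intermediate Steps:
-1758/(-3213) - 3794/1768/4063 = -1758*(-1/3213) - 3794*1/1768*(1/4063) = 586/1071 - 1897/884*1/4063 = 586/1071 - 1897/3591692 = 123688225/226276596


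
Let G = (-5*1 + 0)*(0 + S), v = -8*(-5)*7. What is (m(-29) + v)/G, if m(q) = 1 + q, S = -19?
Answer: 252/95 ≈ 2.6526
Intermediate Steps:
v = 280 (v = 40*7 = 280)
G = 95 (G = (-5*1 + 0)*(0 - 19) = (-5 + 0)*(-19) = -5*(-19) = 95)
(m(-29) + v)/G = ((1 - 29) + 280)/95 = (-28 + 280)*(1/95) = 252*(1/95) = 252/95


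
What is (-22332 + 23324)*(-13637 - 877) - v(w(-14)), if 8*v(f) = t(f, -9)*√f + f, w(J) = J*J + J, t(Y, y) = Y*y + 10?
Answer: -57591643/4 + 407*√182/2 ≈ -1.4395e+7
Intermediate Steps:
t(Y, y) = 10 + Y*y
w(J) = J + J² (w(J) = J² + J = J + J²)
v(f) = f/8 + √f*(10 - 9*f)/8 (v(f) = ((10 + f*(-9))*√f + f)/8 = ((10 - 9*f)*√f + f)/8 = (√f*(10 - 9*f) + f)/8 = (f + √f*(10 - 9*f))/8 = f/8 + √f*(10 - 9*f)/8)
(-22332 + 23324)*(-13637 - 877) - v(w(-14)) = (-22332 + 23324)*(-13637 - 877) - ((-14*(1 - 14))/8 + √(-14*(1 - 14))*(10 - (-126)*(1 - 14))/8) = 992*(-14514) - ((-14*(-13))/8 + √(-14*(-13))*(10 - (-126)*(-13))/8) = -14397888 - ((⅛)*182 + √182*(10 - 9*182)/8) = -14397888 - (91/4 + √182*(10 - 1638)/8) = -14397888 - (91/4 + (⅛)*√182*(-1628)) = -14397888 - (91/4 - 407*√182/2) = -14397888 + (-91/4 + 407*√182/2) = -57591643/4 + 407*√182/2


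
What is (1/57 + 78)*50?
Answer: 222350/57 ≈ 3900.9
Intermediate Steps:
(1/57 + 78)*50 = (4447/57)*50 = 222350/57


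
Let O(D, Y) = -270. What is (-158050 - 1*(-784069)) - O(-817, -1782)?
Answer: 626289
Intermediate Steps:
(-158050 - 1*(-784069)) - O(-817, -1782) = (-158050 - 1*(-784069)) - 1*(-270) = (-158050 + 784069) + 270 = 626019 + 270 = 626289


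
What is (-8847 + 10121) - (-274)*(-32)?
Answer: -7494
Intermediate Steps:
(-8847 + 10121) - (-274)*(-32) = 1274 - 137*64 = 1274 - 8768 = -7494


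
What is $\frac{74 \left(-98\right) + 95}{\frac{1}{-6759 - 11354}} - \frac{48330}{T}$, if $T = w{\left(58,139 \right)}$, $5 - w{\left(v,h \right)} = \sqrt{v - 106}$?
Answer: $\frac{9463094443}{73} - \frac{193320 i \sqrt{3}}{73} \approx 1.2963 \cdot 10^{8} - 4586.9 i$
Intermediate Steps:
$w{\left(v,h \right)} = 5 - \sqrt{-106 + v}$ ($w{\left(v,h \right)} = 5 - \sqrt{v - 106} = 5 - \sqrt{-106 + v}$)
$T = 5 - 4 i \sqrt{3}$ ($T = 5 - \sqrt{-106 + 58} = 5 - \sqrt{-48} = 5 - 4 i \sqrt{3} \approx 5.0 - 6.9282 i$)
$\frac{74 \left(-98\right) + 95}{\frac{1}{-6759 - 11354}} - \frac{48330}{T} = \frac{74 \left(-98\right) + 95}{\frac{1}{-6759 - 11354}} - \frac{48330}{5 - 4 i \sqrt{3}} = \frac{-7252 + 95}{\frac{1}{-18113}} - \frac{48330}{5 - 4 i \sqrt{3}} = - \frac{7157}{- \frac{1}{18113}} - \frac{48330}{5 - 4 i \sqrt{3}} = \left(-7157\right) \left(-18113\right) - \frac{48330}{5 - 4 i \sqrt{3}} = 129634741 - \frac{48330}{5 - 4 i \sqrt{3}}$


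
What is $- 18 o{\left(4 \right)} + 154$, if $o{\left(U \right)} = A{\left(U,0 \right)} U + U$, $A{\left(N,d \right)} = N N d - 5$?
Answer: $442$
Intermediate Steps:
$A{\left(N,d \right)} = -5 + d N^{2}$ ($A{\left(N,d \right)} = N^{2} d - 5 = d N^{2} - 5 = -5 + d N^{2}$)
$o{\left(U \right)} = - 4 U$ ($o{\left(U \right)} = \left(-5 + 0 U^{2}\right) U + U = \left(-5 + 0\right) U + U = - 5 U + U = - 4 U$)
$- 18 o{\left(4 \right)} + 154 = - 18 \left(\left(-4\right) 4\right) + 154 = \left(-18\right) \left(-16\right) + 154 = 288 + 154 = 442$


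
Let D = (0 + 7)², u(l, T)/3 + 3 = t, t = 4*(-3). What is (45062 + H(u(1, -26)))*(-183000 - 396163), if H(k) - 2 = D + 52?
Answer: -26157896895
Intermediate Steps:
t = -12
u(l, T) = -45 (u(l, T) = -9 + 3*(-12) = -9 - 36 = -45)
D = 49 (D = 7² = 49)
H(k) = 103 (H(k) = 2 + (49 + 52) = 2 + 101 = 103)
(45062 + H(u(1, -26)))*(-183000 - 396163) = (45062 + 103)*(-183000 - 396163) = 45165*(-579163) = -26157896895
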